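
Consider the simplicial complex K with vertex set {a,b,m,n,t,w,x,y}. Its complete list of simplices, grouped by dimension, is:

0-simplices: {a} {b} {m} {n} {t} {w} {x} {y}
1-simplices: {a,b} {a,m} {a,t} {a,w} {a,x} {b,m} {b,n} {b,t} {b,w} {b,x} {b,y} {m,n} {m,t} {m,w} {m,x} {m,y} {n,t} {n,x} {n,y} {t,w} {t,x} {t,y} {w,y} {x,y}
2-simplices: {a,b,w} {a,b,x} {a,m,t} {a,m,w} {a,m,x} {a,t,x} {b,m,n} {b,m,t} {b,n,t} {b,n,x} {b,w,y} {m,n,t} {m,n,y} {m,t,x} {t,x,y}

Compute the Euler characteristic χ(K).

χ(K)=-1

n_0=8 n_1=24 n_2=15
χ=+8−24+15=-1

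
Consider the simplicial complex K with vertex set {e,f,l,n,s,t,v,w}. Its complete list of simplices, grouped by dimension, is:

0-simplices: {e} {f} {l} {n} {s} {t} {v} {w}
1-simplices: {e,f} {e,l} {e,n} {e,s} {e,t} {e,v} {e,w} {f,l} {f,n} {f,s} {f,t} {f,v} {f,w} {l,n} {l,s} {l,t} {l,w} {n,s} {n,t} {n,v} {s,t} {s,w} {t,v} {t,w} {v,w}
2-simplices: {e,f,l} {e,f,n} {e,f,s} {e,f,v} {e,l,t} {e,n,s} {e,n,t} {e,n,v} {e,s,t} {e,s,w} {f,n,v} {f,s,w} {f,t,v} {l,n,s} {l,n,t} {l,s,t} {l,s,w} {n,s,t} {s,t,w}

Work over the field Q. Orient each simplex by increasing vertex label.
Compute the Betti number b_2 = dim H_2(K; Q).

b_2=3

n_0=8 n_1=25 n_2=19  [Q]
∂1: piv[ef,el,en,es,et,ev,ew] rk=7  ker:fl,fn,fs,ft,fv,fw,ln,ls,lt,lw,ns,nt,nv,st,sw,tv,tw,vw
∂2: piv[efl,efn,efs,efv,elt,ens,ent,env,est,esw,fsw,ftv,lns,lnt,lsw,stw] rk=16  ker:fnv,lst,nst
b_2=(19−16)−0=3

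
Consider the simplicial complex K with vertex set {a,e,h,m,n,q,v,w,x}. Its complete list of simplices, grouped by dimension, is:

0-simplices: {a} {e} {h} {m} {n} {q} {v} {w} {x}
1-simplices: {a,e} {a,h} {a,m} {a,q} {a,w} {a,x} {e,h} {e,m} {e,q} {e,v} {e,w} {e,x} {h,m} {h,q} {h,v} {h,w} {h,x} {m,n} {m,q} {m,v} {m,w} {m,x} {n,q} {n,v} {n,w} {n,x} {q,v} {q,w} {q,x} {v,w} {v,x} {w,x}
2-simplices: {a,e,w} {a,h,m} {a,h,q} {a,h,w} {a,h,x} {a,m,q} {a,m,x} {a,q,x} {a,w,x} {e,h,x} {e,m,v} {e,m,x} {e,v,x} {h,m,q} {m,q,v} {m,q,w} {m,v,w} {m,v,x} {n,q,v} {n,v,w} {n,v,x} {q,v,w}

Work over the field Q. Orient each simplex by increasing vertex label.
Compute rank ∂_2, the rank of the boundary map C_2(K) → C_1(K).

n_0=9 n_1=32 n_2=22  [Q]
∂1: piv[ae,ah,am,aq,aw,ax,ev,mn] rk=8  ker:eh,em,eq,ew,ex,hm,hq,hv,hw,hx,mq,mv,mw,mx,nq,nv,nw,nx,qv,qw,qx,vw,vx,wx
∂2: piv[aew,ahm,ahq,ahw,ahx,amq,amx,aqx,awx,ehx,emv,emx,evx,mqv,mqw,mvw,nqv,nvw,nvx] rk=19  ker:hmq,mvx,qvw
rk∂_2=19

rank∂_2=19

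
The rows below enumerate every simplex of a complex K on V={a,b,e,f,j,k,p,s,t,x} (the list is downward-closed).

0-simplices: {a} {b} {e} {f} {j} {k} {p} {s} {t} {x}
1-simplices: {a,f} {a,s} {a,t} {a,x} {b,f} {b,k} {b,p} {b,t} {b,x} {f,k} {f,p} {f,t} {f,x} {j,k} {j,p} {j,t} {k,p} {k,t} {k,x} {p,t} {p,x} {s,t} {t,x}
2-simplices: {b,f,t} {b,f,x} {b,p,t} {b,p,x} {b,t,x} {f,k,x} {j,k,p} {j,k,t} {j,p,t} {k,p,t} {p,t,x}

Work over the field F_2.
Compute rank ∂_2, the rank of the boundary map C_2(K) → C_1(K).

rank∂_2=9

n_0=10 n_1=23 n_2=11  [Z2]
∂1: piv[af,as,at,ax,bf,bk,bp,jk] rk=8  ker:bt,bx,fk,fp,ft,fx,jp,jt,kp,kt,kx,pt,px,st,tx
∂2: piv[bft,bfx,bpt,bpx,btx,fkx,jkp,jkt,jpt] rk=9  ker:kpt,ptx
rk∂_2=9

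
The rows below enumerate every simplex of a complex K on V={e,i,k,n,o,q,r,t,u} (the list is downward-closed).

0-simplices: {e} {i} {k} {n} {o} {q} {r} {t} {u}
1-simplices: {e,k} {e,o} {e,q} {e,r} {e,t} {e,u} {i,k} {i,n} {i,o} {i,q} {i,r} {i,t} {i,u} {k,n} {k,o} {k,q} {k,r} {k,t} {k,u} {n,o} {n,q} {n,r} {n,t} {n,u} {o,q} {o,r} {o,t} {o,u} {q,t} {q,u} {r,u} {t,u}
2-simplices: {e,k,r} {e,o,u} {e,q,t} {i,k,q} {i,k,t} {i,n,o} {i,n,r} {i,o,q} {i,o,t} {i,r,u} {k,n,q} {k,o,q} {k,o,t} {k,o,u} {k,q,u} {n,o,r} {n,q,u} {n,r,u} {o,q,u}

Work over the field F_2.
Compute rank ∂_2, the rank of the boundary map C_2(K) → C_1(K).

rank∂_2=17

n_0=9 n_1=32 n_2=19  [Z2]
∂1: piv[ek,eo,eq,er,et,eu,ik,in] rk=8  ker:io,iq,ir,it,iu,kn,ko,kq,kr,kt,ku,no,nq,nr,nt,nu,oq,or,ot,ou,qt,qu,ru,tu
∂2: piv[ekr,eou,eqt,ikq,ikt,ino,inr,ioq,iot,iru,knq,koq,kou,kqu,nor,nqu,nru] rk=17  ker:kot,oqu
rk∂_2=17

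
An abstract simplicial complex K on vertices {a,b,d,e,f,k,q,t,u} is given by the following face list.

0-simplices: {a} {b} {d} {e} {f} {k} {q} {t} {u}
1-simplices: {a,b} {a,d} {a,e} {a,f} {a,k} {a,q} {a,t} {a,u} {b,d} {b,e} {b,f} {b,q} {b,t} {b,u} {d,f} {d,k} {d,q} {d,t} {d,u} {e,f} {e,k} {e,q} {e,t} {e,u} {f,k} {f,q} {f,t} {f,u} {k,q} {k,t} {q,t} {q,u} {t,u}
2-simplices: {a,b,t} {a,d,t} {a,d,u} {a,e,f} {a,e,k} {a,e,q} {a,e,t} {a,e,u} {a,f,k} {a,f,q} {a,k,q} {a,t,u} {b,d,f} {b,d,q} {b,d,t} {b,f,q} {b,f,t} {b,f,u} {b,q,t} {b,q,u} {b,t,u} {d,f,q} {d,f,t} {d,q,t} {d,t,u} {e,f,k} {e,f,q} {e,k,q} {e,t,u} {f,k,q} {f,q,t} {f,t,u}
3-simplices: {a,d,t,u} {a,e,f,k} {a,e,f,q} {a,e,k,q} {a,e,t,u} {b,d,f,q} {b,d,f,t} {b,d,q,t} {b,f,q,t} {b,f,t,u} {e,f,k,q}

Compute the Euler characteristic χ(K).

χ(K)=-3

n_0=9 n_1=33 n_2=32 n_3=11
χ=+9−33+32−11=-3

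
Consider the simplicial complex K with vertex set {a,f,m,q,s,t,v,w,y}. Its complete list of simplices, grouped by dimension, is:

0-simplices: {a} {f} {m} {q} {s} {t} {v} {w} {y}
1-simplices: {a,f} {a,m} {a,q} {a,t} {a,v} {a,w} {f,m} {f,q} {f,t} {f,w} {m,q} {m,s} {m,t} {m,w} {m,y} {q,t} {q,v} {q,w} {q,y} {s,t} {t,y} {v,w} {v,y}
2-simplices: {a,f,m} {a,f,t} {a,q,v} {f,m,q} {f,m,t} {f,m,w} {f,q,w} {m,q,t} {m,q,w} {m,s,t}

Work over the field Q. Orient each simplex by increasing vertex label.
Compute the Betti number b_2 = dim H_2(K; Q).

n_0=9 n_1=23 n_2=10  [Q]
∂1: piv[af,am,aq,at,av,aw,ms,my] rk=8  ker:fm,fq,ft,fw,mq,mt,mw,qt,qv,qw,qy,st,ty,vw,vy
∂2: piv[afm,aft,aqv,fmq,fmt,fmw,fqw,mqt,mst] rk=9  ker:mqw
b_2=(10−9)−0=1

b_2=1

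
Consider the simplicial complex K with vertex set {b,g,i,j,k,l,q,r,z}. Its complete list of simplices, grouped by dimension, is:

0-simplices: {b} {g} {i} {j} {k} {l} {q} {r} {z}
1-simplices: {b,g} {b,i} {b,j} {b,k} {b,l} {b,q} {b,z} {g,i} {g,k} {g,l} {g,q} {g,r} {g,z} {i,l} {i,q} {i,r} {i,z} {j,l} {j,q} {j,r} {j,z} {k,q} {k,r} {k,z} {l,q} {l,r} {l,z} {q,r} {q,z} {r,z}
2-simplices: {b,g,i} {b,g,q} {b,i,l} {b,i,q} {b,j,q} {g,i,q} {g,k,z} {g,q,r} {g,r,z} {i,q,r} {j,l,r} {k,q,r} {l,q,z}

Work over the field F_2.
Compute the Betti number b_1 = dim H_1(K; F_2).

b_1=10

n_0=9 n_1=30 n_2=13  [Z2]
∂1: piv[bg,bi,bj,bk,bl,bq,bz,gr] rk=8  ker:gi,gk,gl,gq,gz,il,iq,ir,iz,jl,jq,jr,jz,kq,kr,kz,lq,lr,lz,qr,qz,rz
∂2: piv[bgi,bgq,bil,biq,bjq,gkz,gqr,grz,iqr,jlr,kqr,lqz] rk=12  ker:giq
b_1=(30−8)−12=10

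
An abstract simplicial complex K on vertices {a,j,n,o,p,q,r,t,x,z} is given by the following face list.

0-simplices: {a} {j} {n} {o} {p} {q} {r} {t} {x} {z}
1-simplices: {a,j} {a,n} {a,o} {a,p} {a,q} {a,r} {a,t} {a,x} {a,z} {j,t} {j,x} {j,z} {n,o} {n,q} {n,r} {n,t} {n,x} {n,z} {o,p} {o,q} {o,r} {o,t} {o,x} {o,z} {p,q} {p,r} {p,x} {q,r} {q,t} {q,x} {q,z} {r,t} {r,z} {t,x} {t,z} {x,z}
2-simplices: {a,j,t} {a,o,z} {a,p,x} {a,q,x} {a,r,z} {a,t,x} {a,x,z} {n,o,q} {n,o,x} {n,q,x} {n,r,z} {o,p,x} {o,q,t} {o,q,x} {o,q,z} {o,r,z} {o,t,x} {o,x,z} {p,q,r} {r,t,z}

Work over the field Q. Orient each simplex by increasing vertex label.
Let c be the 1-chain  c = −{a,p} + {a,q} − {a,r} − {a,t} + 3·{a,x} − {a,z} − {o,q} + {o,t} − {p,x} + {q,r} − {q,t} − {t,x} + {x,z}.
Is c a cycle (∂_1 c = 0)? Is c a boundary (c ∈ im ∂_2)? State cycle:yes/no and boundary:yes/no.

cycle:yes boundary:no

n_0=10 n_1=36 n_2=20  [Q]
∂1: piv[aj,an,ao,ap,aq,ar,at,ax,az] rk=9  ker:jt,jx,jz,no,nq,nr,nt,nx,nz,op,oq,or,ot,ox,oz,pq,pr,px,qr,qt,qx,qz,rt,rz,tx,tz,xz
∂2: piv[ajt,aoz,apx,aqx,arz,atx,axz,noq,nox,nqx,nrz,opx,oqt,oqz,orz,otx,oxz,pqr,rtz] rk=19  ker:oqx
∂1c = 0
c vs im∂2: residual ≠ 0 ⇒ not boundary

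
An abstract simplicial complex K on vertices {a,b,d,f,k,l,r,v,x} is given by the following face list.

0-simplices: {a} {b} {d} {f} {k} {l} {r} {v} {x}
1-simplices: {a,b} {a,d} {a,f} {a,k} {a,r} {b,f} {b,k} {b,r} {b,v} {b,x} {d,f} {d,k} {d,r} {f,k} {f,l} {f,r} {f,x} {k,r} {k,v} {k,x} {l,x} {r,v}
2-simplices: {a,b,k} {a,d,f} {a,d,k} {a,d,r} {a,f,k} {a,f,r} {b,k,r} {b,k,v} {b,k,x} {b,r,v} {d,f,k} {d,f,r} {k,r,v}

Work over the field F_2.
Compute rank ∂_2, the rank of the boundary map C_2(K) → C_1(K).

rank∂_2=10

n_0=9 n_1=22 n_2=13  [Z2]
∂1: piv[ab,ad,af,ak,ar,bv,bx,fl] rk=8  ker:bf,bk,br,df,dk,dr,fk,fr,fx,kr,kv,kx,lx,rv
∂2: piv[abk,adf,adk,adr,afk,afr,bkr,bkv,bkx,brv] rk=10  ker:dfk,dfr,krv
rk∂_2=10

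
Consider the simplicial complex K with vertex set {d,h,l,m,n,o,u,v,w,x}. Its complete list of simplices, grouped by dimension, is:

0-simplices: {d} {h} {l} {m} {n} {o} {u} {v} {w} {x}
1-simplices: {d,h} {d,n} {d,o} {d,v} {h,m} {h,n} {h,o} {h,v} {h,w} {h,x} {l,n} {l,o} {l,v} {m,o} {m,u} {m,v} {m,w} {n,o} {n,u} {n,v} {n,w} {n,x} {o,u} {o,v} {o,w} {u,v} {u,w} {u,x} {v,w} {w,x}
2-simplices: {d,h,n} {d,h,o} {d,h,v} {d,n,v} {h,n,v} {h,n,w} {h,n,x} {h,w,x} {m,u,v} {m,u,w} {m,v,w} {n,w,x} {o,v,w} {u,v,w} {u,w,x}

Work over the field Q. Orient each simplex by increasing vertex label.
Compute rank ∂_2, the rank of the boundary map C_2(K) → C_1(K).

rank∂_2=12

n_0=10 n_1=30 n_2=15  [Q]
∂1: piv[dh,dn,do,dv,hm,hw,hx,ln,mu] rk=9  ker:hn,ho,hv,lo,lv,mo,mv,mw,no,nu,nv,nw,nx,ou,ov,ow,uv,uw,ux,vw,wx
∂2: piv[dhn,dho,dhv,dnv,hnw,hnx,hwx,muv,muw,mvw,ovw,uwx] rk=12  ker:hnv,nwx,uvw
rk∂_2=12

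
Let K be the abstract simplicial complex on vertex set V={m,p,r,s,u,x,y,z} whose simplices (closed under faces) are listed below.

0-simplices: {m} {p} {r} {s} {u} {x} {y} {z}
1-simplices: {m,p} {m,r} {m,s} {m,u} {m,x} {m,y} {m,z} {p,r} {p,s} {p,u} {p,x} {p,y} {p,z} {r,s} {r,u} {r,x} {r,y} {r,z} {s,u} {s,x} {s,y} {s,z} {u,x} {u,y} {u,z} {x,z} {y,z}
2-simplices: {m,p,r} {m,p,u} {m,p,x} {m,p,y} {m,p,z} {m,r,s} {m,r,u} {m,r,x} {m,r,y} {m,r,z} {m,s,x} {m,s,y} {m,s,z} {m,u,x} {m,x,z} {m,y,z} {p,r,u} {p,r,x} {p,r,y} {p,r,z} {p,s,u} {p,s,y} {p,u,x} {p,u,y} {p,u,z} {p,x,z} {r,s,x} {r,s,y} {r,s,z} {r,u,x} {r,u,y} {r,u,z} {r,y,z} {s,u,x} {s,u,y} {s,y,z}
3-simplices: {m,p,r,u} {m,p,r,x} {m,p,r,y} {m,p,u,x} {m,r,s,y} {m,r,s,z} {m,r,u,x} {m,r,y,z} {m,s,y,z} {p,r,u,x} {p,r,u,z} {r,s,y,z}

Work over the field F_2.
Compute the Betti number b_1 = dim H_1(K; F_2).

b_1=0

n_0=8 n_1=27 n_2=36 n_3=12  [Z2]
∂1: piv[mp,mr,ms,mu,mx,my,mz] rk=7  ker:pr,ps,pu,px,py,pz,rs,ru,rx,ry,rz,su,sx,sy,sz,ux,uy,uz,xz,yz
∂2: piv[mpr,mpu,mpx,mpy,mpz,mrs,mru,mrx,mry,mrz,msx,msy,msz,mux,mxz,myz,psu,psy,puy,puz] rk=20  ker:pru,prx,pry,prz,pux,pxz,rsx,rsy,rsz,rux,ruy,ruz,ryz,sux,suy,syz
∂3: piv[mpru,mprx,mpry,mpux,mrsy,mrsz,mrux,mryz,msyz,pruz] rk=10  ker:prux,rsyz
b_1=(27−7)−20=0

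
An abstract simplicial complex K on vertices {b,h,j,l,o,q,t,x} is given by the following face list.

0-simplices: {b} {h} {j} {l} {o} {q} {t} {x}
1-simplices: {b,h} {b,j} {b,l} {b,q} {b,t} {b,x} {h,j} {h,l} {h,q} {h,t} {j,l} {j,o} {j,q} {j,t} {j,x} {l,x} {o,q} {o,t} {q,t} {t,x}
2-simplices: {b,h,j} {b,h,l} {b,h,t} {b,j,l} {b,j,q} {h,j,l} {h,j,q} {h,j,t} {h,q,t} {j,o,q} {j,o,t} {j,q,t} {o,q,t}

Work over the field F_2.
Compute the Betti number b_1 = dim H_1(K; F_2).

n_0=8 n_1=20 n_2=13  [Z2]
∂1: piv[bh,bj,bl,bq,bt,bx,jo] rk=7  ker:hj,hl,hq,ht,jl,jq,jt,jx,lx,oq,ot,qt,tx
∂2: piv[bhj,bhl,bht,bjl,bjq,hjq,hjt,hqt,joq,jot] rk=10  ker:hjl,jqt,oqt
b_1=(20−7)−10=3

b_1=3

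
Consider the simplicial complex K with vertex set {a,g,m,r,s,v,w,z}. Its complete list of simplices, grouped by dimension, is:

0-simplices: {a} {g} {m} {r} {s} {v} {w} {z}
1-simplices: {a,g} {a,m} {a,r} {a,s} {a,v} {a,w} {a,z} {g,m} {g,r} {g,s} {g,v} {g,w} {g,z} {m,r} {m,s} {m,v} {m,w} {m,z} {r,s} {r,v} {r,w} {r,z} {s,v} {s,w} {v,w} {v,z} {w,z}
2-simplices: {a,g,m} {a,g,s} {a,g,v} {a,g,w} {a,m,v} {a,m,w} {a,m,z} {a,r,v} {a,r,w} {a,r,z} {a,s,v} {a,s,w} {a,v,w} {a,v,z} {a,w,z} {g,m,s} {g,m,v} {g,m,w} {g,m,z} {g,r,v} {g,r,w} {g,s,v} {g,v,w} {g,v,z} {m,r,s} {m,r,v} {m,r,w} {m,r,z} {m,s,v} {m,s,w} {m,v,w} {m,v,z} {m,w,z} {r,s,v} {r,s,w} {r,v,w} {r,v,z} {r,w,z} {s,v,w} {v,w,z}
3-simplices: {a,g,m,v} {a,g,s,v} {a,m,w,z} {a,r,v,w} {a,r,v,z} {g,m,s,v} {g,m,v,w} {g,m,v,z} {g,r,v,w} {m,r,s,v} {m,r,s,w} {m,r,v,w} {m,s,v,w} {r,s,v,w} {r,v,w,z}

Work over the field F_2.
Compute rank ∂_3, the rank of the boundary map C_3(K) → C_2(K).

rank∂_3=14

n_0=8 n_1=27 n_2=40 n_3=15  [Z2]
∂1: piv[ag,am,ar,as,av,aw,az] rk=7  ker:gm,gr,gs,gv,gw,gz,mr,ms,mv,mw,mz,rs,rv,rw,rz,sv,sw,vw,vz,wz
∂2: piv[agm,ags,agv,agw,amv,amw,amz,arv,arw,arz,asv,asw,avw,avz,awz,gms,gmz,grv,mrs,mrv] rk=20  ker:gmv,gmw,grw,gsv,gvw,gvz,mrw,mrz,msv,msw,mvw,mvz,mwz,rsv,rsw,rvw,rvz,rwz,svw,vwz
∂3: piv[agmv,agsv,amwz,arvw,arvz,gmsv,gmvw,gmvz,grvw,mrsv,mrsw,mrvw,msvw,rvwz] rk=14  ker:rsvw
rk∂_3=14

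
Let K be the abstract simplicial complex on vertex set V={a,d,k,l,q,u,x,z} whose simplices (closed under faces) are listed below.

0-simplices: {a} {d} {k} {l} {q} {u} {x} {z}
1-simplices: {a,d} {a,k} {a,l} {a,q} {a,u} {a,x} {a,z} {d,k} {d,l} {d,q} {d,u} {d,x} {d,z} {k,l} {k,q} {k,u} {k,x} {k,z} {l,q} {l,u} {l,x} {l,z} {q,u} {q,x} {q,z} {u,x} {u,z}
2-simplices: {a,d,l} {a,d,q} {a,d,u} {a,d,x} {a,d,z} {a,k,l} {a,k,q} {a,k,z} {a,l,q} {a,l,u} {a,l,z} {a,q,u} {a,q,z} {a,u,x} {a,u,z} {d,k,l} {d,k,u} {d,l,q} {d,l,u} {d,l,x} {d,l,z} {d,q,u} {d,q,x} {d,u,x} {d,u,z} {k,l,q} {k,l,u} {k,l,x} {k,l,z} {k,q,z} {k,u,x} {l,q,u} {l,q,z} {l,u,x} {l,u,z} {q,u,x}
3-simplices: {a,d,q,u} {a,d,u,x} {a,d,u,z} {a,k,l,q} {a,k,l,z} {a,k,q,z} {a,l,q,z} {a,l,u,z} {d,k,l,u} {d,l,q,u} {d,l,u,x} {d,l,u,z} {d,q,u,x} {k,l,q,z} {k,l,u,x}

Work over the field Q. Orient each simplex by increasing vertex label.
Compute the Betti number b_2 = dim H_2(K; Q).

b_2=2

n_0=8 n_1=27 n_2=36 n_3=15  [Q]
∂1: piv[ad,ak,al,aq,au,ax,az] rk=7  ker:dk,dl,dq,du,dx,dz,kl,kq,ku,kx,kz,lq,lu,lx,lz,qu,qx,qz,ux,uz
∂2: piv[adl,adq,adu,adx,adz,akl,akq,akz,alq,alu,alz,aqu,aqz,aux,auz,dkl,dku,dlx,dqx,klx] rk=20  ker:dlq,dlu,dlz,dqu,dux,duz,klq,klu,klz,kqz,kux,lqu,lqz,lux,luz,qux
∂3: piv[adqu,adux,aduz,aklq,aklz,akqz,alqz,aluz,dklu,dlqu,dlux,dluz,dqux,klux] rk=14  ker:klqz
b_2=(36−20)−14=2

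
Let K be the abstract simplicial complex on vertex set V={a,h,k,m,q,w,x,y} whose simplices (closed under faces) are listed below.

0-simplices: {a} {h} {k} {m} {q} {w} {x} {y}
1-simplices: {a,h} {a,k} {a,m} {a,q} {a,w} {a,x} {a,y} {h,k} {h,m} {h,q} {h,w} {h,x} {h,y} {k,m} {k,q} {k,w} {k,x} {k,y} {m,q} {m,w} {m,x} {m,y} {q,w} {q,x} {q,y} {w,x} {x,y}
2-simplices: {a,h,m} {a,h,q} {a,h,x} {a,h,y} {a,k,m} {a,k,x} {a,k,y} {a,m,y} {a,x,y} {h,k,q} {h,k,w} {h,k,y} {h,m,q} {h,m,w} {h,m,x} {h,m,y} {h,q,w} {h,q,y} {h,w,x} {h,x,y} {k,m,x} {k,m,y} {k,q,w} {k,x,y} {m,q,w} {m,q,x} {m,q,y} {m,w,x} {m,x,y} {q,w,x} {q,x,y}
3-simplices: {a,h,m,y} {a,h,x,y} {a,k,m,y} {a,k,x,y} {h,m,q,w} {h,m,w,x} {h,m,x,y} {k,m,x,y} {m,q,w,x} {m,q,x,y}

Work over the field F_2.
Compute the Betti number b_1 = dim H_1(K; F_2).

b_1=1

n_0=8 n_1=27 n_2=31 n_3=10  [Z2]
∂1: piv[ah,ak,am,aq,aw,ax,ay] rk=7  ker:hk,hm,hq,hw,hx,hy,km,kq,kw,kx,ky,mq,mw,mx,my,qw,qx,qy,wx,xy
∂2: piv[ahm,ahq,ahx,ahy,akm,akx,aky,amy,axy,hkq,hkw,hky,hmq,hmw,hmx,hqw,hqy,hwx,mqx] rk=19  ker:hmy,hxy,kmx,kmy,kqw,kxy,mqw,mqy,mwx,mxy,qwx,qxy
∂3: piv[ahmy,ahxy,akmy,akxy,hmqw,hmwx,hmxy,kmxy,mqwx,mqxy] rk=10
b_1=(27−7)−19=1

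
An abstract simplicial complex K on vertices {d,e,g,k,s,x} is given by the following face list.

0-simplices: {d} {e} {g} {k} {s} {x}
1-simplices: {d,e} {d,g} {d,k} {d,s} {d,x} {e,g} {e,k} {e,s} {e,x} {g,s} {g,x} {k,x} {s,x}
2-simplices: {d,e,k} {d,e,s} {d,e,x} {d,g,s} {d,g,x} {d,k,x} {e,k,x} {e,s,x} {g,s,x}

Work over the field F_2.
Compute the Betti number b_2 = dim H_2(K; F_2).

b_2=2

n_0=6 n_1=13 n_2=9  [Z2]
∂1: piv[de,dg,dk,ds,dx] rk=5  ker:eg,ek,es,ex,gs,gx,kx,sx
∂2: piv[dek,des,dex,dgs,dgx,dkx,esx] rk=7  ker:ekx,gsx
b_2=(9−7)−0=2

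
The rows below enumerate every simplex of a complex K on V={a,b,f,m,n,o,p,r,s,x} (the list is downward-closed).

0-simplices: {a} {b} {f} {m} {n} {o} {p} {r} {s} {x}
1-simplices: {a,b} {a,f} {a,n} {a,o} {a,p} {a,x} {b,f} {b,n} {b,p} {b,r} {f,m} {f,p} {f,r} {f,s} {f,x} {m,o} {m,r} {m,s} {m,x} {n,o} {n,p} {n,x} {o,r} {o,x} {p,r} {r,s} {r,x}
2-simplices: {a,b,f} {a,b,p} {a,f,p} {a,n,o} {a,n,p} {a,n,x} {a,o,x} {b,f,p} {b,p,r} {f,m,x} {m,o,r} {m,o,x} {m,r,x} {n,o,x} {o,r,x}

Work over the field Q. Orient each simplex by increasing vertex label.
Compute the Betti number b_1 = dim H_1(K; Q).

b_1=6

n_0=10 n_1=27 n_2=15  [Q]
∂1: piv[ab,af,an,ao,ap,ax,br,fm,fs] rk=9  ker:bf,bn,bp,fp,fr,fx,mo,mr,ms,mx,no,np,nx,or,ox,pr,rs,rx
∂2: piv[abf,abp,afp,ano,anp,anx,aox,bpr,fmx,mor,mox,mrx] rk=12  ker:bfp,nox,orx
b_1=(27−9)−12=6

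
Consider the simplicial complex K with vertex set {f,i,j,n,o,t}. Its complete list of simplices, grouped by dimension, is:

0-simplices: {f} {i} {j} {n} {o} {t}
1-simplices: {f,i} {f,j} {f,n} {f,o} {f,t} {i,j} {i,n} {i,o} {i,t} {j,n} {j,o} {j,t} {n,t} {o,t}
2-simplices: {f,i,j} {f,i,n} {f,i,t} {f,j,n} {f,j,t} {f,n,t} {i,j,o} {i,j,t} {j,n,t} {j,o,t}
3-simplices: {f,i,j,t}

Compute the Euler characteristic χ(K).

n_0=6 n_1=14 n_2=10 n_3=1
χ=+6−14+10−1=1

χ(K)=1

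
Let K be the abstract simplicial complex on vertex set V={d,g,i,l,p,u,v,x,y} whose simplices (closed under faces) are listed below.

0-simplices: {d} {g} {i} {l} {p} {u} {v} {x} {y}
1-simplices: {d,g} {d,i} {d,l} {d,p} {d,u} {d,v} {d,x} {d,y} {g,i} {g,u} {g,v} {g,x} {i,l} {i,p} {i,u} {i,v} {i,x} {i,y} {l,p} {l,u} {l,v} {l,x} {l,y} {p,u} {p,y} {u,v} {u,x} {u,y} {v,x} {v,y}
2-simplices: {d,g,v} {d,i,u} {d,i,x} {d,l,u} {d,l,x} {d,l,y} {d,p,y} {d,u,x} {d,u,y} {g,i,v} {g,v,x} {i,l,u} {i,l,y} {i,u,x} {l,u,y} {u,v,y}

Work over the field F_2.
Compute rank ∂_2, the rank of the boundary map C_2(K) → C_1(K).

n_0=9 n_1=30 n_2=16  [Z2]
∂1: piv[dg,di,dl,dp,du,dv,dx,dy] rk=8  ker:gi,gu,gv,gx,il,ip,iu,iv,ix,iy,lp,lu,lv,lx,ly,pu,py,uv,ux,uy,vx,vy
∂2: piv[dgv,diu,dix,dlu,dlx,dly,dpy,dux,duy,giv,gvx,ilu,ily,uvy] rk=14  ker:iux,luy
rk∂_2=14

rank∂_2=14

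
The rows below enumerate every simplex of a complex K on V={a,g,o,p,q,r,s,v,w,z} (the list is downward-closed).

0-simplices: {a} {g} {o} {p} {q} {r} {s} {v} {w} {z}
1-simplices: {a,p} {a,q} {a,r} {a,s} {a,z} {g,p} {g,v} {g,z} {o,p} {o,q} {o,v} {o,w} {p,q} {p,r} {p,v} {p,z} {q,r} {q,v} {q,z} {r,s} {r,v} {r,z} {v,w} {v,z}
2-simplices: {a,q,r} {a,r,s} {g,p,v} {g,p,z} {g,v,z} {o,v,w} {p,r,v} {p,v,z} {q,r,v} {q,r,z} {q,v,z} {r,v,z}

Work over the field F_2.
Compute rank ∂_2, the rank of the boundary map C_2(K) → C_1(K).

n_0=10 n_1=24 n_2=12  [Z2]
∂1: piv[ap,aq,ar,as,az,gp,gv,op,ow] rk=9  ker:gz,oq,ov,pq,pr,pv,pz,qr,qv,qz,rs,rv,rz,vw,vz
∂2: piv[aqr,ars,gpv,gpz,gvz,ovw,prv,qrv,qrz,qvz] rk=10  ker:pvz,rvz
rk∂_2=10

rank∂_2=10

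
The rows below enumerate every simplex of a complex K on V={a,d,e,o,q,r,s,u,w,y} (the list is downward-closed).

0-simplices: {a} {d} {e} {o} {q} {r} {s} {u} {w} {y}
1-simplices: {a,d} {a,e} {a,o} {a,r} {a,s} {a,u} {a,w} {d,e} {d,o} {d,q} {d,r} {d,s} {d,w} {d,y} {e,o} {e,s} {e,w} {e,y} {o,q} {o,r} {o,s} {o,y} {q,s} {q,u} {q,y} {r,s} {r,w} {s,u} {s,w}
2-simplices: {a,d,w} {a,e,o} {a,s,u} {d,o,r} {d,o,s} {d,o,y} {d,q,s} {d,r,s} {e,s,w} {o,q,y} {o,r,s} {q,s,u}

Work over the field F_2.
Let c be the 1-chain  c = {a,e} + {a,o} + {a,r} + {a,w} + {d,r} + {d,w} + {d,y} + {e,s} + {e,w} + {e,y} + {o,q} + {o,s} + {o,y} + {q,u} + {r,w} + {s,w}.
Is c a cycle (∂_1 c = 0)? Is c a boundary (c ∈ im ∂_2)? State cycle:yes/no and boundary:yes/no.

n_0=10 n_1=29 n_2=12  [Z2]
∂1: piv[ad,ae,ao,ar,as,au,aw,dq,dy] rk=9  ker:de,do,dr,ds,dw,eo,es,ew,ey,oq,or,os,oy,qs,qu,qy,rs,rw,su,sw
∂2: piv[adw,aeo,asu,dor,dos,doy,dqs,drs,esw,oqy,qsu] rk=11  ker:ors
∂1c = {d} + {r} + {s} + {u} + {w} + {y}

cycle:no boundary:no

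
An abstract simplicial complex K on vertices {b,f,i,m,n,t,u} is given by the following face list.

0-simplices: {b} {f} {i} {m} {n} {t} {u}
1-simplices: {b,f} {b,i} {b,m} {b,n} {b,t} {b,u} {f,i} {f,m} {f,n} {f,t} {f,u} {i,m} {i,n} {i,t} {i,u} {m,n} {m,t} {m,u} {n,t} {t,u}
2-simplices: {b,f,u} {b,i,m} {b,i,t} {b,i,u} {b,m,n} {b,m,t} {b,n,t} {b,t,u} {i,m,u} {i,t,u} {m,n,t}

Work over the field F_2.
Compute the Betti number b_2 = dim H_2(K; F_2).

b_2=2

n_0=7 n_1=20 n_2=11  [Z2]
∂1: piv[bf,bi,bm,bn,bt,bu] rk=6  ker:fi,fm,fn,ft,fu,im,in,it,iu,mn,mt,mu,nt,tu
∂2: piv[bfu,bim,bit,biu,bmn,bmt,bnt,btu,imu] rk=9  ker:itu,mnt
b_2=(11−9)−0=2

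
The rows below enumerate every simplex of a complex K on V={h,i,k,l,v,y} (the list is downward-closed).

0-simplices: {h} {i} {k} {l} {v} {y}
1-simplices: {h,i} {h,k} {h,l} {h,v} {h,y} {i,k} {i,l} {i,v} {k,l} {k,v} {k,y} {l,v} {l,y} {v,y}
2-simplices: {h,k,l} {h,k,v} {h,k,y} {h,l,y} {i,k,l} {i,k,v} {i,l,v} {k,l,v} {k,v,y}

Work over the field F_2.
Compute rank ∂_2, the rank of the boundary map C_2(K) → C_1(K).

n_0=6 n_1=14 n_2=9  [Z2]
∂1: piv[hi,hk,hl,hv,hy] rk=5  ker:ik,il,iv,kl,kv,ky,lv,ly,vy
∂2: piv[hkl,hkv,hky,hly,ikl,ikv,ilv,kvy] rk=8  ker:klv
rk∂_2=8

rank∂_2=8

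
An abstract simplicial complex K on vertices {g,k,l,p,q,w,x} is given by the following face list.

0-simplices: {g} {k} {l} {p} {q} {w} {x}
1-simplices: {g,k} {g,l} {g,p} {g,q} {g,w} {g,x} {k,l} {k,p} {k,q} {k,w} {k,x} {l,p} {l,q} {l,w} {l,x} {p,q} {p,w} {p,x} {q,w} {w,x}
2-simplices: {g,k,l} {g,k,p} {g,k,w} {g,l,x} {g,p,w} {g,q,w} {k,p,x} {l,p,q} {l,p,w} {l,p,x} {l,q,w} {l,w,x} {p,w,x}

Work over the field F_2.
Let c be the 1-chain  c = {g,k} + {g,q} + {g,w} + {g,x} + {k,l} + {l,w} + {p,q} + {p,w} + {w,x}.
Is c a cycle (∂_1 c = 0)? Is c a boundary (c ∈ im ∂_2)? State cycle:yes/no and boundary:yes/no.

cycle:yes boundary:yes

n_0=7 n_1=20 n_2=13  [Z2]
∂1: piv[gk,gl,gp,gq,gw,gx] rk=6  ker:kl,kp,kq,kw,kx,lp,lq,lw,lx,pq,pw,px,qw,wx
∂2: piv[gkl,gkp,gkw,glx,gpw,gqw,kpx,lpq,lpw,lpx,lqw,lwx] rk=12  ker:pwx
∂1c = 0
c vs im∂2: reduces to 0 ⇒ boundary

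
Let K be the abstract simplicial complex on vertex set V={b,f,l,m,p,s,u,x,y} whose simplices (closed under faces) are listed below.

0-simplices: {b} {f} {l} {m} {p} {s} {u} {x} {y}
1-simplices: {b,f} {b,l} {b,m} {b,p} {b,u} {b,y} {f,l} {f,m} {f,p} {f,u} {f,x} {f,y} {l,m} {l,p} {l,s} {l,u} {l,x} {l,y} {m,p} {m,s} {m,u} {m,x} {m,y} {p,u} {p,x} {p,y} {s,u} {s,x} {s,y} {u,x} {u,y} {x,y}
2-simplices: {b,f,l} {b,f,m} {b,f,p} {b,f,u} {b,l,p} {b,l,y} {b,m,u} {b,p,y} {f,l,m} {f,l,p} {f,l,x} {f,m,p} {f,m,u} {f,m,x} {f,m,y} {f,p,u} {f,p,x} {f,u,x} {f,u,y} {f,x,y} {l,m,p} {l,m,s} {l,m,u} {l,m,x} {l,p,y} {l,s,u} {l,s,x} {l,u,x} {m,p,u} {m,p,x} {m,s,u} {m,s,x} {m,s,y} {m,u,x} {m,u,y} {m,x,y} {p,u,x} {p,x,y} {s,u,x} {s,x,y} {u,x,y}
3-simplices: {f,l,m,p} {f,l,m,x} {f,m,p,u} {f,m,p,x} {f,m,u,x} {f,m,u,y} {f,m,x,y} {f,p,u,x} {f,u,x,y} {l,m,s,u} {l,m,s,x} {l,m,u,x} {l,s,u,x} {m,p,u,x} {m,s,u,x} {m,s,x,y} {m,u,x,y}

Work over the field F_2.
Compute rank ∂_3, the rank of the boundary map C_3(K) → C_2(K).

n_0=9 n_1=32 n_2=41 n_3=17  [Z2]
∂1: piv[bf,bl,bm,bp,bu,by,fx,ls] rk=8  ker:fl,fm,fp,fu,fy,lm,lp,lu,lx,ly,mp,ms,mu,mx,my,pu,px,py,su,sx,sy,ux,uy,xy
∂2: piv[bfl,bfm,bfp,bfu,blp,bly,bmu,bpy,flm,flx,fmp,fmx,fmy,fpu,fpx,fux,fuy,fxy,lms,lmu,lsu,lsx,msy,pxy] rk=24  ker:flp,fmu,lmp,lmx,lpy,lux,mpu,mpx,msu,msx,mux,muy,mxy,pux,sux,sxy,uxy
∂3: piv[flmp,flmx,fmpu,fmpx,fmux,fmuy,fmxy,fpux,fuxy,lmsu,lmsx,lmux,lsux,msxy] rk=14  ker:mpux,msux,muxy
rk∂_3=14

rank∂_3=14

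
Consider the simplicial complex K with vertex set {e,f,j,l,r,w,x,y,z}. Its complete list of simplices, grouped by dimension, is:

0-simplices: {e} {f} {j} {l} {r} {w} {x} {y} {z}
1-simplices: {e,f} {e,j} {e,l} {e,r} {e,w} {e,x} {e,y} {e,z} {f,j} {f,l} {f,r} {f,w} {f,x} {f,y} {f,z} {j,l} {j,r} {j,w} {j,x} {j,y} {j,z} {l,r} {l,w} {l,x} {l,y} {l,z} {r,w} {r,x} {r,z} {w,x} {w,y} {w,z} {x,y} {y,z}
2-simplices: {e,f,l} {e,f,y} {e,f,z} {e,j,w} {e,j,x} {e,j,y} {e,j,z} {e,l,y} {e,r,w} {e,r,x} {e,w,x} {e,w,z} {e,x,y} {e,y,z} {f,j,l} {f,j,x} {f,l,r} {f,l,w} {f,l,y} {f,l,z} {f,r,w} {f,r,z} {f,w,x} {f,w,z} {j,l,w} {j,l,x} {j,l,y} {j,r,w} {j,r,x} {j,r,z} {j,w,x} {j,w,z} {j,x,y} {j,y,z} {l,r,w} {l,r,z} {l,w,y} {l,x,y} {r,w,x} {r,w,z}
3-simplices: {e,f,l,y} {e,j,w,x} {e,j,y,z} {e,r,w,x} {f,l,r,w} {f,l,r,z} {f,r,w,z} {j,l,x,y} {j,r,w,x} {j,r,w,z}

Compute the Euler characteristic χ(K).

χ(K)=5

n_0=9 n_1=34 n_2=40 n_3=10
χ=+9−34+40−10=5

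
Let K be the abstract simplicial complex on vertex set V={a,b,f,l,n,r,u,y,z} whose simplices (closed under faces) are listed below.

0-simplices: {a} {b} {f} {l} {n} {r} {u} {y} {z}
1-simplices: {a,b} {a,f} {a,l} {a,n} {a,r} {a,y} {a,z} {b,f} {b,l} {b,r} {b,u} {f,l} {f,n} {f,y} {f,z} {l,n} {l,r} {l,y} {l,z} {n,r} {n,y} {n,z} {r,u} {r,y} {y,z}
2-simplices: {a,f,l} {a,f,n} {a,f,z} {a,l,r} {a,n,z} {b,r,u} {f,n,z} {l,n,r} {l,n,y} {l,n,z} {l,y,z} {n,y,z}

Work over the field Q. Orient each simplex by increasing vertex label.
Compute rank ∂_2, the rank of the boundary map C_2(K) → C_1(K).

n_0=9 n_1=25 n_2=12  [Q]
∂1: piv[ab,af,al,an,ar,ay,az,bu] rk=8  ker:bf,bl,br,fl,fn,fy,fz,ln,lr,ly,lz,nr,ny,nz,ru,ry,yz
∂2: piv[afl,afn,afz,alr,anz,bru,lnr,lny,lnz,lyz] rk=10  ker:fnz,nyz
rk∂_2=10

rank∂_2=10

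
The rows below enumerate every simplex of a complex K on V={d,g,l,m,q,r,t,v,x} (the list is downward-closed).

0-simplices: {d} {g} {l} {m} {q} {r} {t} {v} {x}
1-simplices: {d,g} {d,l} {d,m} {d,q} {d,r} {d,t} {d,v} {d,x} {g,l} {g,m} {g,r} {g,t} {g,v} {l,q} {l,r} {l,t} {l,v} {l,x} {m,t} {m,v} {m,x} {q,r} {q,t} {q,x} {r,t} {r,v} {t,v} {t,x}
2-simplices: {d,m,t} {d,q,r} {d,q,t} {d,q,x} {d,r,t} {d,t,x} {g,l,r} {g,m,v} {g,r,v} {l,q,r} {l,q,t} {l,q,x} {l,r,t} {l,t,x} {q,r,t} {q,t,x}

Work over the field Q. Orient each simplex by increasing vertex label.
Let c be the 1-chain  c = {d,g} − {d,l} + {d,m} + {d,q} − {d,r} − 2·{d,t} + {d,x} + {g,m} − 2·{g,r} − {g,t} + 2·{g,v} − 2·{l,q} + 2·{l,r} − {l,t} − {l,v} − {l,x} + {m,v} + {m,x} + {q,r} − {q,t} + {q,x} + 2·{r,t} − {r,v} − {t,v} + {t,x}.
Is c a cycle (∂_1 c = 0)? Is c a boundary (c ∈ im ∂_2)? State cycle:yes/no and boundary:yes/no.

cycle:no boundary:no

n_0=9 n_1=28 n_2=16  [Q]
∂1: piv[dg,dl,dm,dq,dr,dt,dv,dx] rk=8  ker:gl,gm,gr,gt,gv,lq,lr,lt,lv,lx,mt,mv,mx,qr,qt,qx,rt,rv,tv,tx
∂2: piv[dmt,dqr,dqt,dqx,drt,dtx,glr,gmv,grv,lqr,lqt,lqx] rk=12  ker:lrt,ltx,qrt,qtx
∂1c = {g} + 2·{l} − 2·{q} − {r} − 3·{t} + 3·{x}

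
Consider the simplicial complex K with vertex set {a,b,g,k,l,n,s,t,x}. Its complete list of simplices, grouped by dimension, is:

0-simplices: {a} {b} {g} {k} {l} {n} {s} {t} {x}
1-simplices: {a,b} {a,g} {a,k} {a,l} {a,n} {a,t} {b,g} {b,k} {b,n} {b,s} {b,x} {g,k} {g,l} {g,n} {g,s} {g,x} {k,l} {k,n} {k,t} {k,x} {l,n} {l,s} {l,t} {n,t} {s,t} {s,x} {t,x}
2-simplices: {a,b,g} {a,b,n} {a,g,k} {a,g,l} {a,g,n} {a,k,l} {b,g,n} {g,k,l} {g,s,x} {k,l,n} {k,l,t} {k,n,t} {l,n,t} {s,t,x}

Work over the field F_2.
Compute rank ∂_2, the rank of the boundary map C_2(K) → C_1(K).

rank∂_2=11

n_0=9 n_1=27 n_2=14  [Z2]
∂1: piv[ab,ag,ak,al,an,at,bs,bx] rk=8  ker:bg,bk,bn,gk,gl,gn,gs,gx,kl,kn,kt,kx,ln,ls,lt,nt,st,sx,tx
∂2: piv[abg,abn,agk,agl,agn,akl,gsx,kln,klt,knt,stx] rk=11  ker:bgn,gkl,lnt
rk∂_2=11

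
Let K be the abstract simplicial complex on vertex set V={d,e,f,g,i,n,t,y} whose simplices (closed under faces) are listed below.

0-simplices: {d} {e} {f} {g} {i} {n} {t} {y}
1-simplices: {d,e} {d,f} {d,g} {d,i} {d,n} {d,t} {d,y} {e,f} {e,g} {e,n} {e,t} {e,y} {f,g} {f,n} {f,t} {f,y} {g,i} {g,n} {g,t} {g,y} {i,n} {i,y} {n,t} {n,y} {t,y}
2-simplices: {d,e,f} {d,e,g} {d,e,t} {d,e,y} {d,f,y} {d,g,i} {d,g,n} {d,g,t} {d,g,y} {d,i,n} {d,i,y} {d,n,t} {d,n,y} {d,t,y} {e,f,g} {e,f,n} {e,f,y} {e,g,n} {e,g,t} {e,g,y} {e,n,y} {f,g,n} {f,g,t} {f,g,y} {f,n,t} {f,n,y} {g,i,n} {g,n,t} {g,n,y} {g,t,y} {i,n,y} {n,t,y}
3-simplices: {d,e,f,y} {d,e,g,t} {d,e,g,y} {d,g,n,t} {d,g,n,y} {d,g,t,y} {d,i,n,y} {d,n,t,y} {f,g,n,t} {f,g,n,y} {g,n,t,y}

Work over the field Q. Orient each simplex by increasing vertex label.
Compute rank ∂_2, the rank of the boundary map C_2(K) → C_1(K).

rank∂_2=18

n_0=8 n_1=25 n_2=32 n_3=11  [Q]
∂1: piv[de,df,dg,di,dn,dt,dy] rk=7  ker:ef,eg,en,et,ey,fg,fn,ft,fy,gi,gn,gt,gy,in,iy,nt,ny,ty
∂2: piv[def,deg,det,dey,dfy,dgi,dgn,dgt,dgy,din,diy,dnt,dny,dty,efg,efn,egn,fgt] rk=18  ker:efy,egt,egy,eny,fgn,fgy,fnt,fny,gin,gnt,gny,gty,iny,nty
∂3: piv[defy,degt,degy,dgnt,dgny,dgty,diny,dnty,fgnt,fgny] rk=10  ker:gnty
rk∂_2=18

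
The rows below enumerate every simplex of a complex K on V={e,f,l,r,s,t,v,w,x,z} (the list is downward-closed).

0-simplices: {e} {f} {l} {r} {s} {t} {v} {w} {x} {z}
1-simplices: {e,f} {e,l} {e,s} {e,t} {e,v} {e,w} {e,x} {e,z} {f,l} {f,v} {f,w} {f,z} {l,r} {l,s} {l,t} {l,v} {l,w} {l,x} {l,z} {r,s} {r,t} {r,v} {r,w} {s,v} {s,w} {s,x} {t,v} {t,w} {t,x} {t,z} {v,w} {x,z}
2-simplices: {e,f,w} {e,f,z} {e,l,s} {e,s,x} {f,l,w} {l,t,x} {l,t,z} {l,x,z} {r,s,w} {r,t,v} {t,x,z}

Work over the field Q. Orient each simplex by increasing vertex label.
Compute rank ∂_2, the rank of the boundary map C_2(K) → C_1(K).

rank∂_2=10

n_0=10 n_1=32 n_2=11  [Q]
∂1: piv[ef,el,es,et,ev,ew,ex,ez,lr] rk=9  ker:fl,fv,fw,fz,ls,lt,lv,lw,lx,lz,rs,rt,rv,rw,sv,sw,sx,tv,tw,tx,tz,vw,xz
∂2: piv[efw,efz,els,esx,flw,ltx,ltz,lxz,rsw,rtv] rk=10  ker:txz
rk∂_2=10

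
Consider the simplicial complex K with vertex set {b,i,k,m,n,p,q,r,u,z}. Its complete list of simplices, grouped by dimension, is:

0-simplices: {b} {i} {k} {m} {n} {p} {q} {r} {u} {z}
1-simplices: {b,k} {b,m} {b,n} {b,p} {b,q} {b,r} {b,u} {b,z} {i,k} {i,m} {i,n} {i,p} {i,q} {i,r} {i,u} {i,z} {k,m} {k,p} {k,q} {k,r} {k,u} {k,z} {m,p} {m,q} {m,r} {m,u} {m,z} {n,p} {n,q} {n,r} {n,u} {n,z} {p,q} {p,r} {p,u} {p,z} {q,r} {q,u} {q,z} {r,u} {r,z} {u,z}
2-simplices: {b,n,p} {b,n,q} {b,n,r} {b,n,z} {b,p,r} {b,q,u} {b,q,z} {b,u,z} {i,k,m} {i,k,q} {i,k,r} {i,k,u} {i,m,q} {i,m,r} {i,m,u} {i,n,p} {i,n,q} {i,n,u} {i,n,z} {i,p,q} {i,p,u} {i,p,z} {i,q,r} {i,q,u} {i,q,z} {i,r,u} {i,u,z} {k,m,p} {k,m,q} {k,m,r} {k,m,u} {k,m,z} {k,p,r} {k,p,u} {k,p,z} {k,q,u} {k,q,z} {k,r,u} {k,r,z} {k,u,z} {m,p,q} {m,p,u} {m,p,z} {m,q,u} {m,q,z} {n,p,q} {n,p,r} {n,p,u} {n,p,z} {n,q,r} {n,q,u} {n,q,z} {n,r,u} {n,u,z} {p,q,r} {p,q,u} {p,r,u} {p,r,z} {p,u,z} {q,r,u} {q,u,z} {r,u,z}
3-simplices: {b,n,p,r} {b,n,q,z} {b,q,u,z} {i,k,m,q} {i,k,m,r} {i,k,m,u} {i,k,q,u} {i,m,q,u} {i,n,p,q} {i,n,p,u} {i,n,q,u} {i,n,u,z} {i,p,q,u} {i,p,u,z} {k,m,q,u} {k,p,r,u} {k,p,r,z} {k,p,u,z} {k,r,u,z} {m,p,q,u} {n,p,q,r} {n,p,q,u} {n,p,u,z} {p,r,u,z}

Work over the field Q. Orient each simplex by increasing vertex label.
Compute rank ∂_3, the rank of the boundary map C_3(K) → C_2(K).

n_0=10 n_1=42 n_2=62 n_3=24  [Q]
∂1: piv[bk,bm,bn,bp,bq,br,bu,bz,ik] rk=9  ker:im,in,ip,iq,ir,iu,iz,km,kp,kq,kr,ku,kz,mp,mq,mr,mu,mz,np,nq,nr,nu,nz,pq,pr,pu,pz,qr,qu,qz,ru,rz,uz
∂2: piv[bnp,bnq,bnr,bnz,bpr,bqu,bqz,buz,ikm,ikq,ikr,iku,imq,imr,imu,inp,inq,inu,inz,ipq,ipu,ipz,iqr,iqu,iru,kmp,kmz,kpr,kpu,kpz,krz] rk=31  ker:iqz,iuz,kmq,kmr,kmu,kqu,kqz,kru,kuz,mpq,mpu,mpz,mqu,mqz,npq,npr,npu,npz,nqr,nqu,nqz,nru,nuz,pqr,pqu,pru,prz,puz,qru,quz,ruz
∂3: piv[bnpr,bnqz,bquz,ikmq,ikmr,ikmu,ikqu,imqu,inpq,inpu,inqu,inuz,ipqu,ipuz,kpru,kprz,kpuz,kruz,mpqu,npqr,npuz] rk=21  ker:kmqu,npqu,pruz
rk∂_3=21

rank∂_3=21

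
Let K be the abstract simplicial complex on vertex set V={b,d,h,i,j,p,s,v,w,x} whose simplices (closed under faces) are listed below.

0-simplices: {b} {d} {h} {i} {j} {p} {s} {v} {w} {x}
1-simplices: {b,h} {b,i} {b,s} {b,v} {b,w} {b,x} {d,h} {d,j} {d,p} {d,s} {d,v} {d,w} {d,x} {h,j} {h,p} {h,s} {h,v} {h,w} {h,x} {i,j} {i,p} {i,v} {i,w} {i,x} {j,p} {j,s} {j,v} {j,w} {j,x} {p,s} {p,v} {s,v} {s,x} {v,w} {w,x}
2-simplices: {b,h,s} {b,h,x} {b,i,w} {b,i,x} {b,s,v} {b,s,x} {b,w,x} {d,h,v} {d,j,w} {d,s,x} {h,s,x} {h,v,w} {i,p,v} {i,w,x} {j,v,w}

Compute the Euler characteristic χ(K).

n_0=10 n_1=35 n_2=15
χ=+10−35+15=-10

χ(K)=-10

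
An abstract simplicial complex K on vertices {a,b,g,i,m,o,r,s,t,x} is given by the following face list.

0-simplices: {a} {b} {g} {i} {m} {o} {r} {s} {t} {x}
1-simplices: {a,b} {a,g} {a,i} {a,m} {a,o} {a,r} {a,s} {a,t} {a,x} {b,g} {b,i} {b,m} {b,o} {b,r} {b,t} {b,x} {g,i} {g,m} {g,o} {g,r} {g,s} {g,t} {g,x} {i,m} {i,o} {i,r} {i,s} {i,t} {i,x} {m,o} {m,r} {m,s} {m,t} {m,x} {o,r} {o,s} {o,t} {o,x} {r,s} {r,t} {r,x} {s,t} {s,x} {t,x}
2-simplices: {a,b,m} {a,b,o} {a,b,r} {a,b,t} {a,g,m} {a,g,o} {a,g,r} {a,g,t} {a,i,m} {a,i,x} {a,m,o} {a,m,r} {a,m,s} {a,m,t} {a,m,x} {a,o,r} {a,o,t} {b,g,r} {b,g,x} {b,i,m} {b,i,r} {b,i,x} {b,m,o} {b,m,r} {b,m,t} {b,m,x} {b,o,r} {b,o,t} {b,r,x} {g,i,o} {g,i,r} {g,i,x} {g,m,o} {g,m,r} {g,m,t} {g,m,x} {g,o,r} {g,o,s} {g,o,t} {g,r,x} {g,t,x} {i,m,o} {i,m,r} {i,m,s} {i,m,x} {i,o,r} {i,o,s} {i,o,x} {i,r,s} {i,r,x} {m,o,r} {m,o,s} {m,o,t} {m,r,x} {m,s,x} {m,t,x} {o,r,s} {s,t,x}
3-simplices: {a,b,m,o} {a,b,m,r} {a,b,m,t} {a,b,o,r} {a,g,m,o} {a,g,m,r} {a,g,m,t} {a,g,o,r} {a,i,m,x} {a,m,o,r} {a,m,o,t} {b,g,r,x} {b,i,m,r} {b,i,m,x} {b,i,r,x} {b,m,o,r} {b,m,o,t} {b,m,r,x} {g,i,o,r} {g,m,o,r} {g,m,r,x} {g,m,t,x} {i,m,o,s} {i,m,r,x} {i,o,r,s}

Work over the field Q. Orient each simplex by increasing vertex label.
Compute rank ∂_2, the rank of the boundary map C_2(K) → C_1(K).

rank∂_2=33

n_0=10 n_1=44 n_2=58 n_3=25  [Q]
∂1: piv[ab,ag,ai,am,ao,ar,as,at,ax] rk=9  ker:bg,bi,bm,bo,br,bt,bx,gi,gm,go,gr,gs,gt,gx,im,io,ir,is,it,ix,mo,mr,ms,mt,mx,or,os,ot,ox,rs,rt,rx,st,sx,tx
∂2: piv[abm,abo,abr,abt,agm,ago,agr,agt,aim,aix,amo,amr,ams,amt,amx,aor,aot,bgr,bgx,bim,bir,bix,brx,gio,gir,gos,gtx,ims,ios,iox,irs,msx,stx] rk=33  ker:bmo,bmr,bmt,bmx,bor,bot,gix,gmo,gmr,gmt,gmx,gor,got,grx,imo,imr,imx,ior,irx,mor,mos,mot,mrx,mtx,ors
∂3: piv[abmo,abmr,abmt,abor,agmo,agmr,agmt,agor,aimx,amor,amot,bgrx,bimr,bimx,birx,bmot,bmrx,gior,gmrx,gmtx,imos,iors] rk=22  ker:bmor,gmor,imrx
rk∂_2=33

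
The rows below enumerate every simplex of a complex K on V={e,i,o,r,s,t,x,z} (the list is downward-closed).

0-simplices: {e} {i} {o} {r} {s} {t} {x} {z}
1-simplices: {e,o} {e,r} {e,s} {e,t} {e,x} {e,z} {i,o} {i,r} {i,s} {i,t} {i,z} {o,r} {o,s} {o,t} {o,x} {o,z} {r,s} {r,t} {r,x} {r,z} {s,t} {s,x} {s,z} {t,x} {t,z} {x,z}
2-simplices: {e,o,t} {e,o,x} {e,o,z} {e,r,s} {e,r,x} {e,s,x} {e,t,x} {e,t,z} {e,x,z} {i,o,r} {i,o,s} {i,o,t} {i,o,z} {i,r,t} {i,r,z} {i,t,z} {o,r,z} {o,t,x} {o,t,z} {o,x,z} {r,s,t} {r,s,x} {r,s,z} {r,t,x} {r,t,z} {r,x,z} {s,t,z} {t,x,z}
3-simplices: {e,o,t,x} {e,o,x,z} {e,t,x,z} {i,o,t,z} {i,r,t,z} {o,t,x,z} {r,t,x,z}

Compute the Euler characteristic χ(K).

n_0=8 n_1=26 n_2=28 n_3=7
χ=+8−26+28−7=3

χ(K)=3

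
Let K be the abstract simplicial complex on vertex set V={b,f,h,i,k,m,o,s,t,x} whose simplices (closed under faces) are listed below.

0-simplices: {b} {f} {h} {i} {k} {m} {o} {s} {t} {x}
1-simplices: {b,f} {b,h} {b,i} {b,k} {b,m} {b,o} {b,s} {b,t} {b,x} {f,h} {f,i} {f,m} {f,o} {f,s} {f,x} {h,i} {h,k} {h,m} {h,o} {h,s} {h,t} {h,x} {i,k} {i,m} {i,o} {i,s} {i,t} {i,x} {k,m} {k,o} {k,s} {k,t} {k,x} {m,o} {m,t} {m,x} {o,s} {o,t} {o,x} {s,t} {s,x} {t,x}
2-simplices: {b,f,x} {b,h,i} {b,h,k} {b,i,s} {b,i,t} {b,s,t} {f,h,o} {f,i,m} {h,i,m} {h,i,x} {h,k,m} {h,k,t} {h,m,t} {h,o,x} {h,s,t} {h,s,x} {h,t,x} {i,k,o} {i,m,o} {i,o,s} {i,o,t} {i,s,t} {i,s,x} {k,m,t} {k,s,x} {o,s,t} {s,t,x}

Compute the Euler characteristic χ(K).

χ(K)=-5

n_0=10 n_1=42 n_2=27
χ=+10−42+27=-5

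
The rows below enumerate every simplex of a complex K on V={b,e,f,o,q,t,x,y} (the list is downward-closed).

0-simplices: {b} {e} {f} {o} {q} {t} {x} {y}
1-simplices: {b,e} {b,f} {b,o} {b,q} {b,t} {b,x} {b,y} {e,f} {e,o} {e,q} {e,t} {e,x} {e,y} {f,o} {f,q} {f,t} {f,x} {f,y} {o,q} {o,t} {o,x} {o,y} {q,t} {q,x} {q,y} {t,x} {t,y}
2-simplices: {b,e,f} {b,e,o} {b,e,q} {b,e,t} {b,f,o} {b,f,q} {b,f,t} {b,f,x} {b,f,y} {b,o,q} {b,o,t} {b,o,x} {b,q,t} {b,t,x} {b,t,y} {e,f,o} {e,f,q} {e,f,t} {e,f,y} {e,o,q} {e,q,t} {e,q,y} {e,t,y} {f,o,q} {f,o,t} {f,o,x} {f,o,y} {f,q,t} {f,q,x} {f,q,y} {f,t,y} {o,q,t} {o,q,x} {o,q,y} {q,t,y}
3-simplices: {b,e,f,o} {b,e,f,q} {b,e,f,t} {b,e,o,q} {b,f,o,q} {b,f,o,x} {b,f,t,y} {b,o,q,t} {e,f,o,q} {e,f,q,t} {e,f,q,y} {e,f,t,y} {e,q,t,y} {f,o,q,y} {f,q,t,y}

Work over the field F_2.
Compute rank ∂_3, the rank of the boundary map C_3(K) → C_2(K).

n_0=8 n_1=27 n_2=35 n_3=15  [Z2]
∂1: piv[be,bf,bo,bq,bt,bx,by] rk=7  ker:ef,eo,eq,et,ex,ey,fo,fq,ft,fx,fy,oq,ot,ox,oy,qt,qx,qy,tx,ty
∂2: piv[bef,beo,beq,bet,bfo,bfq,bft,bfx,bfy,boq,bot,box,bqt,btx,bty,efy,eqy,foy,fqx] rk=19  ker:efo,efq,eft,eoq,eqt,ety,foq,fot,fox,fqt,fqy,fty,oqt,oqx,oqy,qty
∂3: piv[befo,befq,beft,beoq,bfoq,bfox,bfty,boqt,efqt,efqy,efty,eqty,foqy] rk=13  ker:efoq,fqty
rk∂_3=13

rank∂_3=13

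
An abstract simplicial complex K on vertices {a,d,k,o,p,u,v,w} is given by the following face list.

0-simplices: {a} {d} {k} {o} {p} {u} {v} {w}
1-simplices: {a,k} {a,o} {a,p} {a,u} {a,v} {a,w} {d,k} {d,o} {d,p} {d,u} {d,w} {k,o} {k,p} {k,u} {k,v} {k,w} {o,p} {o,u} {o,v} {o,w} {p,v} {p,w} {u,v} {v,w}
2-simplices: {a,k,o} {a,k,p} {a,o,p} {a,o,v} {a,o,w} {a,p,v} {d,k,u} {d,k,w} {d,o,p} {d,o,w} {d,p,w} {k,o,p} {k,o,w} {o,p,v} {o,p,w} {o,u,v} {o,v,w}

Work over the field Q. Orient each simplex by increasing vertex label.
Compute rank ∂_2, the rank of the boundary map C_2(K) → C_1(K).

n_0=8 n_1=24 n_2=17  [Q]
∂1: piv[ak,ao,ap,au,av,aw,dk] rk=7  ker:do,dp,du,dw,ko,kp,ku,kv,kw,op,ou,ov,ow,pv,pw,uv,vw
∂2: piv[ako,akp,aop,aov,aow,apv,dku,dkw,dop,dow,dpw,kow,ouv,ovw] rk=14  ker:kop,opv,opw
rk∂_2=14

rank∂_2=14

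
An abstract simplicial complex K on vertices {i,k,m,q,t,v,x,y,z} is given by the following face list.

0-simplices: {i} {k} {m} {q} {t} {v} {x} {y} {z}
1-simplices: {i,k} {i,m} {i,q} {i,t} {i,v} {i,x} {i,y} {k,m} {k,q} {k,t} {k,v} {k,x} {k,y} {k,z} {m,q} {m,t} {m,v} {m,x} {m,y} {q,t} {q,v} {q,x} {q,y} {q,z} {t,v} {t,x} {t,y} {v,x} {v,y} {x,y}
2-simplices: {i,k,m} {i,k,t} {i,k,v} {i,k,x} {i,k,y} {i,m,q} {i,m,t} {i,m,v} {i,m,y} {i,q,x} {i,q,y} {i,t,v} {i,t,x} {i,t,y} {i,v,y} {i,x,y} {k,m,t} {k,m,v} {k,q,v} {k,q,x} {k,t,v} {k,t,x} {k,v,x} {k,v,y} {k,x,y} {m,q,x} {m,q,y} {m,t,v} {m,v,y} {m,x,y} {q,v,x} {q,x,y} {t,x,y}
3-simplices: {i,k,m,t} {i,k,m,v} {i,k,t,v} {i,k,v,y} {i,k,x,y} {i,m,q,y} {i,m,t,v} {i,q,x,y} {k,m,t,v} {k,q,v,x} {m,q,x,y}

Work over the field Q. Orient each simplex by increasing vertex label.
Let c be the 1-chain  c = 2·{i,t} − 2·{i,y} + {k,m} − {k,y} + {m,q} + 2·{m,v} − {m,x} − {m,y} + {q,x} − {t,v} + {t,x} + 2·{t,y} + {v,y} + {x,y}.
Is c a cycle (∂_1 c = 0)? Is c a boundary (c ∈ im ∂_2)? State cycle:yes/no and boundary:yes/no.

n_0=9 n_1=30 n_2=33 n_3=11  [Q]
∂1: piv[ik,im,iq,it,iv,ix,iy,kz] rk=8  ker:km,kq,kt,kv,kx,ky,mq,mt,mv,mx,my,qt,qv,qx,qy,qz,tv,tx,ty,vx,vy,xy
∂2: piv[ikm,ikt,ikv,ikx,iky,imq,imt,imv,imy,iqx,iqy,itv,itx,ity,ivy,ixy,kqv,kqx,kvx,mqx] rk=20  ker:kmt,kmv,ktv,ktx,kvy,kxy,mqy,mtv,mvy,mxy,qvx,qxy,txy
∂3: piv[ikmt,ikmv,iktv,ikvy,ikxy,imqy,imtv,iqxy,kqvx,mqxy] rk=10  ker:kmtv
∂1c = 0
c vs im∂2: reduces to 0 ⇒ boundary

cycle:yes boundary:yes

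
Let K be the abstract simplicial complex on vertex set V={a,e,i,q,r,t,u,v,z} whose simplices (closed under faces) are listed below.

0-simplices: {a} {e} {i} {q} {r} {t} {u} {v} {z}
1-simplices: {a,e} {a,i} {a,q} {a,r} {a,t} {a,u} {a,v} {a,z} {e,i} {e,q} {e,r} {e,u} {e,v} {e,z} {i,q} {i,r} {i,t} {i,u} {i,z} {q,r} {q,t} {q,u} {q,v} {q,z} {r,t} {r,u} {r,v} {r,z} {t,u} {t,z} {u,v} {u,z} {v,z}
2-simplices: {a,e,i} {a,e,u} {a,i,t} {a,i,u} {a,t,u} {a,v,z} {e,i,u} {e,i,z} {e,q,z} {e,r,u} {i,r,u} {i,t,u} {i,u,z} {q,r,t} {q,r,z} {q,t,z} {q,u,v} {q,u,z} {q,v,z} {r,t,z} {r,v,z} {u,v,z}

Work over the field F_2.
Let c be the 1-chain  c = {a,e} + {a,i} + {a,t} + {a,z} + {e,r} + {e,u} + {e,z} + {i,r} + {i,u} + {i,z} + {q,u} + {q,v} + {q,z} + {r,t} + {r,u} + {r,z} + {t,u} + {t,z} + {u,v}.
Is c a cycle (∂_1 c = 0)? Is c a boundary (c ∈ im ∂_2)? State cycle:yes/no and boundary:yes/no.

n_0=9 n_1=33 n_2=22  [Z2]
∂1: piv[ae,ai,aq,ar,at,au,av,az] rk=8  ker:ei,eq,er,eu,ev,ez,iq,ir,it,iu,iz,qr,qt,qu,qv,qz,rt,ru,rv,rz,tu,tz,uv,uz,vz
∂2: piv[aei,aeu,ait,aiu,atu,avz,eiz,eqz,eru,iru,iuz,qrt,qrz,qtz,quv,quz,qvz,rvz] rk=18  ker:eiu,itu,rtz,uvz
∂1c = {q} + {r}

cycle:no boundary:no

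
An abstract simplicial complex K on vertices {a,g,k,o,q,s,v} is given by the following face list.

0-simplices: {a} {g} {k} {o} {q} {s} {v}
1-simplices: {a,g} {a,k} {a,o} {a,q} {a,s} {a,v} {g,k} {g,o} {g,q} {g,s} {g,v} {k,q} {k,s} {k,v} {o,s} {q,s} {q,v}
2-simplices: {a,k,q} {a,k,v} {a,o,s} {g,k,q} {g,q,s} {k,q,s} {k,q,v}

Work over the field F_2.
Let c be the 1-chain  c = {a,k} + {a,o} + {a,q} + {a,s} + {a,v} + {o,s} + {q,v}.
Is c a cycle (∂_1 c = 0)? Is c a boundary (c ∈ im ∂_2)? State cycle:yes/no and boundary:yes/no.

n_0=7 n_1=17 n_2=7  [Z2]
∂1: piv[ag,ak,ao,aq,as,av] rk=6  ker:gk,go,gq,gs,gv,kq,ks,kv,os,qs,qv
∂2: piv[akq,akv,aos,gkq,gqs,kqs,kqv] rk=7
∂1c = {a} + {k}

cycle:no boundary:no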